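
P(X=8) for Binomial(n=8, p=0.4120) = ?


C(8,8) = 1
p^8 = 0.000830
(1-p)^0 = 1.000000
P = 1 * 0.000830 * 1.000000 = 0.0008

P(X=8) = 0.0008


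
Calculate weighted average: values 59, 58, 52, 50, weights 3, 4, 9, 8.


Numerator = 59*3 + 58*4 + 52*9 + 50*8 = 1277
Denominator = 3 + 4 + 9 + 8 = 24
WM = 1277/24 = 53.2083

WM = 53.2083


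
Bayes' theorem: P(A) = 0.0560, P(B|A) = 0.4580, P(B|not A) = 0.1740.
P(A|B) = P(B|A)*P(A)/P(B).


P(B) = P(B|A)*P(A) + P(B|A')*P(A')
= 0.4580*0.0560 + 0.1740*0.9440
= 0.025648 + 0.164256 = 0.189904
P(A|B) = 0.025648/0.189904 = 0.1351

P(A|B) = 0.1351


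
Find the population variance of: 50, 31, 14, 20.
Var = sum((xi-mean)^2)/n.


Mean = 28.7500
Squared deviations: 451.5625, 5.0625, 217.5625, 76.5625
Sum = 750.7500
Variance = 750.7500/4 = 187.6875

Variance = 187.6875


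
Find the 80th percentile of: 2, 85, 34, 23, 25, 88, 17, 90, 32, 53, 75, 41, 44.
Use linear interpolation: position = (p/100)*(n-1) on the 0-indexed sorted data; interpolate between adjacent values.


Sorted: 2, 17, 23, 25, 32, 34, 41, 44, 53, 75, 85, 88, 90
n = 13
Index = 80/100 * 12 = 9.6000
Lower = data[9] = 75, Upper = data[10] = 85
P80 = 75 + 0.6000*(10) = 81.0000

P80 = 81.0000


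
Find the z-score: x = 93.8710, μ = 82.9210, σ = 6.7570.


z = (93.8710 - 82.9210)/6.7570
= 10.9500/6.7570
= 1.6205

z = 1.6205


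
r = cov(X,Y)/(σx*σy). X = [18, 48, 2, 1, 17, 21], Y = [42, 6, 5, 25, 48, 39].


Mean X = 17.8333, Mean Y = 27.5000
SD X = 15.571520, SD Y = 17.017148
Cov = -38.083333
r = -38.083333/(15.571520*17.017148) = -0.1437

r = -0.1437


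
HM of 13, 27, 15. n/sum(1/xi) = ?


Sum of reciprocals = 1/13 + 1/27 + 1/15 = 0.180627
HM = 3/0.180627 = 16.6088

HM = 16.6088


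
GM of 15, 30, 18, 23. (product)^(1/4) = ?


Product = 15 × 30 × 18 × 23 = 186300
GM = 186300^(1/4) = 20.7756

GM = 20.7756


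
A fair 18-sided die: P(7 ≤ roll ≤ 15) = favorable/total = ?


Favorable outcomes (7 ≤ roll ≤ 15): 9
Total outcomes = 18
P = 9/18 = 0.5000

P = 0.5000


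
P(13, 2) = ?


P(13,2) = 13!/11!
= 6227020800/39916800
= 156

P(13,2) = 156


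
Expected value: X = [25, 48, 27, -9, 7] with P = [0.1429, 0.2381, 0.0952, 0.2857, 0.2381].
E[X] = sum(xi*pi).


E[X] = 25*0.1429 + 48*0.2381 + 27*0.0952 - 9*0.2857 + 7*0.2381
= 3.5725 + 11.4288 + 2.5704 - 2.5713 + 1.6667
= 16.6671

E[X] = 16.6671


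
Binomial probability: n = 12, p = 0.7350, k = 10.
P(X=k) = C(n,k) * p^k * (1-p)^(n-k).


C(12,10) = 66
p^10 = 0.046012
(1-p)^2 = 0.070225
P = 66 * 0.046012 * 0.070225 = 0.2133

P(X=10) = 0.2133


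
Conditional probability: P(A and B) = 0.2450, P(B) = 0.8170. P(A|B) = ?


P(A|B) = 0.2450/0.8170 = 0.2999

P(A|B) = 0.2999


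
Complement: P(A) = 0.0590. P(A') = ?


P(not A) = 1 - 0.0590 = 0.9410

P(not A) = 0.9410


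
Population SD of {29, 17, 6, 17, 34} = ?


Mean = 20.6000
Variance = 97.8400
SD = sqrt(97.8400) = 9.8914

SD = 9.8914


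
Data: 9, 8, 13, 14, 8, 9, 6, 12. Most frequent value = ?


Frequencies: 6:1, 8:2, 9:2, 12:1, 13:1, 14:1
Max frequency = 2
Mode = 8, 9

Mode = 8, 9


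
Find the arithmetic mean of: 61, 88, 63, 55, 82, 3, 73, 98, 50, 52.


Sum = 61 + 88 + 63 + 55 + 82 + 3 + 73 + 98 + 50 + 52 = 625
n = 10
Mean = 625/10 = 62.5000

Mean = 62.5000


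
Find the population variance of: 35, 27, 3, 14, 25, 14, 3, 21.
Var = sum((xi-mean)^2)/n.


Mean = 17.7500
Squared deviations: 297.5625, 85.5625, 217.5625, 14.0625, 52.5625, 14.0625, 217.5625, 10.5625
Sum = 909.5000
Variance = 909.5000/8 = 113.6875

Variance = 113.6875


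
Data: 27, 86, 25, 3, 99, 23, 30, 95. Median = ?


Sorted: 3, 23, 25, 27, 30, 86, 95, 99
n = 8 (even)
Middle values: 27 and 30
Median = (27+30)/2 = 28.5000

Median = 28.5000


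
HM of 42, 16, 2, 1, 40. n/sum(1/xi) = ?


Sum of reciprocals = 1/42 + 1/16 + 1/2 + 1/1 + 1/40 = 1.611310
HM = 5/1.611310 = 3.1031

HM = 3.1031


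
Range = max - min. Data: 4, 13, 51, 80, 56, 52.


Max = 80, Min = 4
Range = 80 - 4 = 76

Range = 76


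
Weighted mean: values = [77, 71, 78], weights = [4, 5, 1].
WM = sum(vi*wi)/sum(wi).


Numerator = 77*4 + 71*5 + 78*1 = 741
Denominator = 4 + 5 + 1 = 10
WM = 741/10 = 74.1000

WM = 74.1000


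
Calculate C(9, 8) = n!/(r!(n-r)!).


C(9,8) = 9!/(8! × 1!)
= 362880/(40320 × 1)
= 9

C(9,8) = 9


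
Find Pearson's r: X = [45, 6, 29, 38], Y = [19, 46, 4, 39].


Mean X = 29.5000, Mean Y = 27.0000
SD X = 14.705441, SD Y = 16.568042
Cov = -114.250000
r = -114.250000/(14.705441*16.568042) = -0.4689

r = -0.4689


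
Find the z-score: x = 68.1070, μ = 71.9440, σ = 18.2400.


z = (68.1070 - 71.9440)/18.2400
= -3.8370/18.2400
= -0.2104

z = -0.2104


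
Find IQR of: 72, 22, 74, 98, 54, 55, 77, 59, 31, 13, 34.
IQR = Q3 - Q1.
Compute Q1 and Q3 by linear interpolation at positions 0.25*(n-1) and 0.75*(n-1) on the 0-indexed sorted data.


Sorted: 13, 22, 31, 34, 54, 55, 59, 72, 74, 77, 98
Q1 (25th %ile) = 32.5000
Q3 (75th %ile) = 73.0000
IQR = 73.0000 - 32.5000 = 40.5000

IQR = 40.5000


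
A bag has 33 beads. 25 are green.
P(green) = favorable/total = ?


P = 25/33 = 0.7576

P = 0.7576


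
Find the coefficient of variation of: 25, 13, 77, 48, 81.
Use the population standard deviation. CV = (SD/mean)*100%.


Mean = 48.8000
SD = 27.1323
CV = (27.1323/48.8000)*100 = 55.5989%

CV = 55.5989%


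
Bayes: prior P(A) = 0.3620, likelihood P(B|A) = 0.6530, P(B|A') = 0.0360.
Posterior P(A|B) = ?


P(B) = P(B|A)*P(A) + P(B|A')*P(A')
= 0.6530*0.3620 + 0.0360*0.6380
= 0.236386 + 0.022968 = 0.259354
P(A|B) = 0.236386/0.259354 = 0.9114

P(A|B) = 0.9114


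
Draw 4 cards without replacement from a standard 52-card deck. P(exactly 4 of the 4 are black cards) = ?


Hypergeometric: P(X=4) = C(26,4)·C(26,0) / C(52,4)
= 14950 × 1 / 270725
= 14950/270725 = 0.0552

P = 0.0552


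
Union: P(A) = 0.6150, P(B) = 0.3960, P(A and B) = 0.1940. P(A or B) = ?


P(A∪B) = 0.6150 + 0.3960 - 0.1940
= 1.0110 - 0.1940
= 0.8170

P(A∪B) = 0.8170


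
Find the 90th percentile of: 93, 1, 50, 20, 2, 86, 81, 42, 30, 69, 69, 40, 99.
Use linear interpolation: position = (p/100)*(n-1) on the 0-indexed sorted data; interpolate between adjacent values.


Sorted: 1, 2, 20, 30, 40, 42, 50, 69, 69, 81, 86, 93, 99
n = 13
Index = 90/100 * 12 = 10.8000
Lower = data[10] = 86, Upper = data[11] = 93
P90 = 86 + 0.8000*(7) = 91.6000

P90 = 91.6000


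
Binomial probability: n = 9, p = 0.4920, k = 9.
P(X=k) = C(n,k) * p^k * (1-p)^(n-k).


C(9,9) = 1
p^9 = 0.001689
(1-p)^0 = 1.000000
P = 1 * 0.001689 * 1.000000 = 0.0017

P(X=9) = 0.0017


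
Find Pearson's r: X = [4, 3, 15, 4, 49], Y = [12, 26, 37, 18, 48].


Mean X = 15.0000, Mean Y = 28.2000
SD X = 17.561321, SD Y = 12.967652
Cov = 198.000000
r = 198.000000/(17.561321*12.967652) = 0.8695

r = 0.8695


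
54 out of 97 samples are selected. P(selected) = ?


P = 54/97 = 0.5567

P = 0.5567


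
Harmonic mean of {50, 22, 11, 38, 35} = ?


Sum of reciprocals = 1/50 + 1/22 + 1/11 + 1/38 + 1/35 = 0.211251
HM = 5/0.211251 = 23.6685

HM = 23.6685


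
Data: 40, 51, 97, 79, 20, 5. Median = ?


Sorted: 5, 20, 40, 51, 79, 97
n = 6 (even)
Middle values: 40 and 51
Median = (40+51)/2 = 45.5000

Median = 45.5000


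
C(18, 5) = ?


C(18,5) = 18!/(5! × 13!)
= 6402373705728000/(120 × 6227020800)
= 8568

C(18,5) = 8568


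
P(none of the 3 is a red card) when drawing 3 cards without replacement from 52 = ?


P(no red cards) = (26/52) × (25/51) × (24/50)
= 0.1176

P = 0.1176


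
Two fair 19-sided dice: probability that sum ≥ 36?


Total outcomes = 19×19 = 361
Favorable (sum ≥ 36): 6
P = 6/361 = 0.0166

P = 0.0166


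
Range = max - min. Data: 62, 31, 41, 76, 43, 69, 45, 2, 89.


Max = 89, Min = 2
Range = 89 - 2 = 87

Range = 87


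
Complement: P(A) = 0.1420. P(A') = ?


P(not A) = 1 - 0.1420 = 0.8580

P(not A) = 0.8580


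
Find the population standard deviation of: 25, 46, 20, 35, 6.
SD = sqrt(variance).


Mean = 26.4000
Variance = 183.4400
SD = sqrt(183.4400) = 13.5440

SD = 13.5440


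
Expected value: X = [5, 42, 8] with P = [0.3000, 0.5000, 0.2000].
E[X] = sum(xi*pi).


E[X] = 5*0.3000 + 42*0.5000 + 8*0.2000
= 1.5000 + 21.0000 + 1.6000
= 24.1000

E[X] = 24.1000


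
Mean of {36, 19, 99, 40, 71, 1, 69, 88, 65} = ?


Sum = 36 + 19 + 99 + 40 + 71 + 1 + 69 + 88 + 65 = 488
n = 9
Mean = 488/9 = 54.2222

Mean = 54.2222


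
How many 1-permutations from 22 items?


P(22,1) = 22!/21!
= 1124000727777607680000/51090942171709440000
= 22

P(22,1) = 22


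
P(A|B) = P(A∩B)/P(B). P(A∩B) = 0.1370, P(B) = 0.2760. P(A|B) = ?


P(A|B) = 0.1370/0.2760 = 0.4964

P(A|B) = 0.4964


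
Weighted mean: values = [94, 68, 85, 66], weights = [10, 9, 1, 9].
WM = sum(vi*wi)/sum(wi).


Numerator = 94*10 + 68*9 + 85*1 + 66*9 = 2231
Denominator = 10 + 9 + 1 + 9 = 29
WM = 2231/29 = 76.9310

WM = 76.9310


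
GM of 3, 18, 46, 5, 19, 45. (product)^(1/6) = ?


Product = 3 × 18 × 46 × 5 × 19 × 45 = 10619100
GM = 10619100^(1/6) = 14.8257

GM = 14.8257


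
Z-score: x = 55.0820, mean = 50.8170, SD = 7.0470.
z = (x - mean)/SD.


z = (55.0820 - 50.8170)/7.0470
= 4.2650/7.0470
= 0.6052

z = 0.6052


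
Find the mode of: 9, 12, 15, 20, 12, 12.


Frequencies: 9:1, 12:3, 15:1, 20:1
Max frequency = 3
Mode = 12

Mode = 12


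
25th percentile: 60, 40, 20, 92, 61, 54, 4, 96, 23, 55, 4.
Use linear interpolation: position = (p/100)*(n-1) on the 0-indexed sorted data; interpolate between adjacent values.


Sorted: 4, 4, 20, 23, 40, 54, 55, 60, 61, 92, 96
n = 11
Index = 25/100 * 10 = 2.5000
Lower = data[2] = 20, Upper = data[3] = 23
P25 = 20 + 0.5000*(3) = 21.5000

P25 = 21.5000


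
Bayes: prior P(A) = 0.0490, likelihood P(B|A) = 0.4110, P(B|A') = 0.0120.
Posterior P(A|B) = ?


P(B) = P(B|A)*P(A) + P(B|A')*P(A')
= 0.4110*0.0490 + 0.0120*0.9510
= 0.020139 + 0.011412 = 0.031551
P(A|B) = 0.020139/0.031551 = 0.6383

P(A|B) = 0.6383


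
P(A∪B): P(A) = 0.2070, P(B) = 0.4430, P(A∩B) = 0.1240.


P(A∪B) = 0.2070 + 0.4430 - 0.1240
= 0.6500 - 0.1240
= 0.5260

P(A∪B) = 0.5260


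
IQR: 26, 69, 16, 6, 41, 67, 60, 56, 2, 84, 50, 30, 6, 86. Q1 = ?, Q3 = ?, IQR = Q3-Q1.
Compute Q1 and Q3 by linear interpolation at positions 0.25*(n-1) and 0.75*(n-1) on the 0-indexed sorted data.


Sorted: 2, 6, 6, 16, 26, 30, 41, 50, 56, 60, 67, 69, 84, 86
Q1 (25th %ile) = 18.5000
Q3 (75th %ile) = 65.2500
IQR = 65.2500 - 18.5000 = 46.7500

IQR = 46.7500


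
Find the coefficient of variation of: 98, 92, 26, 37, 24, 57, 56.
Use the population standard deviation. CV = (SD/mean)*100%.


Mean = 55.7143
SD = 27.6339
CV = (27.6339/55.7143)*100 = 49.5993%

CV = 49.5993%


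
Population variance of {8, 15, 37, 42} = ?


Mean = 25.5000
Squared deviations: 306.2500, 110.2500, 132.2500, 272.2500
Sum = 821.0000
Variance = 821.0000/4 = 205.2500

Variance = 205.2500


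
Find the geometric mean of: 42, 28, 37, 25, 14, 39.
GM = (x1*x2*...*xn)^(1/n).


Product = 42 × 28 × 37 × 25 × 14 × 39 = 593938800
GM = 593938800^(1/6) = 28.9928

GM = 28.9928


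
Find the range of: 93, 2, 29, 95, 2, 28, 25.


Max = 95, Min = 2
Range = 95 - 2 = 93

Range = 93


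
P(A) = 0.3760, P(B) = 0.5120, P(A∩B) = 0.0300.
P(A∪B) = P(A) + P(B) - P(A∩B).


P(A∪B) = 0.3760 + 0.5120 - 0.0300
= 0.8880 - 0.0300
= 0.8580

P(A∪B) = 0.8580


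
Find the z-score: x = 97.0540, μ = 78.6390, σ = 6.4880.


z = (97.0540 - 78.6390)/6.4880
= 18.4150/6.4880
= 2.8383

z = 2.8383


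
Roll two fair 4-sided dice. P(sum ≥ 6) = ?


Total outcomes = 4×4 = 16
Favorable (sum ≥ 6): 6
P = 6/16 = 0.3750

P = 0.3750


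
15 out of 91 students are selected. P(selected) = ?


P = 15/91 = 0.1648

P = 0.1648


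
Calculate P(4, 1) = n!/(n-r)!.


P(4,1) = 4!/3!
= 24/6
= 4

P(4,1) = 4


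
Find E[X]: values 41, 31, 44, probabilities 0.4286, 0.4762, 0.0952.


E[X] = 41*0.4286 + 31*0.4762 + 44*0.0952
= 17.5726 + 14.7622 + 4.1888
= 36.5236

E[X] = 36.5236


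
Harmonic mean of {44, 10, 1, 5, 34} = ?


Sum of reciprocals = 1/44 + 1/10 + 1/1 + 1/5 + 1/34 = 1.352139
HM = 5/1.352139 = 3.6978

HM = 3.6978


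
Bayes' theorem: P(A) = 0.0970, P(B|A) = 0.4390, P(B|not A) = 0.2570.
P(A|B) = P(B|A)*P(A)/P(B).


P(B) = P(B|A)*P(A) + P(B|A')*P(A')
= 0.4390*0.0970 + 0.2570*0.9030
= 0.042583 + 0.232071 = 0.274654
P(A|B) = 0.042583/0.274654 = 0.1550

P(A|B) = 0.1550


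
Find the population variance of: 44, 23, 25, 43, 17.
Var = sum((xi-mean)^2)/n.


Mean = 30.4000
Squared deviations: 184.9600, 54.7600, 29.1600, 158.7600, 179.5600
Sum = 607.2000
Variance = 607.2000/5 = 121.4400

Variance = 121.4400


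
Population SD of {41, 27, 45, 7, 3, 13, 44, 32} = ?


Mean = 26.5000
Variance = 250.5000
SD = sqrt(250.5000) = 15.8272

SD = 15.8272


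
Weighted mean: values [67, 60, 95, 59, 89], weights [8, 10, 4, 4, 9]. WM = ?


Numerator = 67*8 + 60*10 + 95*4 + 59*4 + 89*9 = 2553
Denominator = 8 + 10 + 4 + 4 + 9 = 35
WM = 2553/35 = 72.9429

WM = 72.9429


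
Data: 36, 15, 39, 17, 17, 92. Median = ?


Sorted: 15, 17, 17, 36, 39, 92
n = 6 (even)
Middle values: 17 and 36
Median = (17+36)/2 = 26.5000

Median = 26.5000


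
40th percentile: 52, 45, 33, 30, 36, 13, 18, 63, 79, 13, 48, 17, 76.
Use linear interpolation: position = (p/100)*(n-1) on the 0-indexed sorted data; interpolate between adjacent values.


Sorted: 13, 13, 17, 18, 30, 33, 36, 45, 48, 52, 63, 76, 79
n = 13
Index = 40/100 * 12 = 4.8000
Lower = data[4] = 30, Upper = data[5] = 33
P40 = 30 + 0.8000*(3) = 32.4000

P40 = 32.4000


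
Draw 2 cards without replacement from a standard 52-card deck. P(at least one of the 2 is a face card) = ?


P(at least one) = 1 - P(none)
P(none) = (40/52) × (39/51) = 0.588235
P(at least one) = 1 - 0.588235 = 0.4118

P = 0.4118


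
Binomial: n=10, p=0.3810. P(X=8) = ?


C(10,8) = 45
p^8 = 0.000444
(1-p)^2 = 0.383161
P = 45 * 0.000444 * 0.383161 = 0.0077

P(X=8) = 0.0077


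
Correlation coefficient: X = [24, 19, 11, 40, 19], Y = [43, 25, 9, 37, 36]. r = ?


Mean X = 22.6000, Mean Y = 30.0000
SD X = 9.645724, SD Y = 12.000000
Cov = 76.000000
r = 76.000000/(9.645724*12.000000) = 0.6566

r = 0.6566


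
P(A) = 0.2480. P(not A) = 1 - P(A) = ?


P(not A) = 1 - 0.2480 = 0.7520

P(not A) = 0.7520


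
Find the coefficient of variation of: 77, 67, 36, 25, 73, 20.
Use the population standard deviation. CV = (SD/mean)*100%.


Mean = 49.6667
SD = 23.3357
CV = (23.3357/49.6667)*100 = 46.9847%

CV = 46.9847%


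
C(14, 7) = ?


C(14,7) = 14!/(7! × 7!)
= 87178291200/(5040 × 5040)
= 3432

C(14,7) = 3432


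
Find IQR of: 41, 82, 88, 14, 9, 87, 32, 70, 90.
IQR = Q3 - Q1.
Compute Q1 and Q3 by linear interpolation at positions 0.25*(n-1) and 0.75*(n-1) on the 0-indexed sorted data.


Sorted: 9, 14, 32, 41, 70, 82, 87, 88, 90
Q1 (25th %ile) = 32.0000
Q3 (75th %ile) = 87.0000
IQR = 87.0000 - 32.0000 = 55.0000

IQR = 55.0000


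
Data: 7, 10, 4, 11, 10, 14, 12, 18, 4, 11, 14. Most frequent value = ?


Frequencies: 4:2, 7:1, 10:2, 11:2, 12:1, 14:2, 18:1
Max frequency = 2
Mode = 4, 10, 11, 14

Mode = 4, 10, 11, 14


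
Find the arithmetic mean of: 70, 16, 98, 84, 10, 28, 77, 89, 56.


Sum = 70 + 16 + 98 + 84 + 10 + 28 + 77 + 89 + 56 = 528
n = 9
Mean = 528/9 = 58.6667

Mean = 58.6667


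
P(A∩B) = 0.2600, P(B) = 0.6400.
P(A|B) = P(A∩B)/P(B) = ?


P(A|B) = 0.2600/0.6400 = 0.4062

P(A|B) = 0.4062


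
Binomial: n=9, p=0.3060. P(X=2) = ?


C(9,2) = 36
p^2 = 0.093636
(1-p)^7 = 0.077538
P = 36 * 0.093636 * 0.077538 = 0.2614

P(X=2) = 0.2614


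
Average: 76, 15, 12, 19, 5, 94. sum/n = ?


Sum = 76 + 15 + 12 + 19 + 5 + 94 = 221
n = 6
Mean = 221/6 = 36.8333

Mean = 36.8333


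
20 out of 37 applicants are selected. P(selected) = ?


P = 20/37 = 0.5405

P = 0.5405


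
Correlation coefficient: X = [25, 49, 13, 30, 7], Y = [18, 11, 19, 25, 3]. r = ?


Mean X = 24.8000, Mean Y = 15.2000
SD X = 14.620534, SD Y = 7.547185
Cov = 24.440000
r = 24.440000/(14.620534*7.547185) = 0.2215

r = 0.2215


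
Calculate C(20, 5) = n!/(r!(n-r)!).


C(20,5) = 20!/(5! × 15!)
= 2432902008176640000/(120 × 1307674368000)
= 15504

C(20,5) = 15504


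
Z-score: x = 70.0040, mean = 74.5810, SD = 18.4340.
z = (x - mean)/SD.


z = (70.0040 - 74.5810)/18.4340
= -4.5770/18.4340
= -0.2483

z = -0.2483


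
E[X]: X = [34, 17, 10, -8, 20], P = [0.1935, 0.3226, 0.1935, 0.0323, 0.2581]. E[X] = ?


E[X] = 34*0.1935 + 17*0.3226 + 10*0.1935 - 8*0.0323 + 20*0.2581
= 6.5790 + 5.4842 + 1.9350 - 0.2584 + 5.1620
= 18.9018

E[X] = 18.9018


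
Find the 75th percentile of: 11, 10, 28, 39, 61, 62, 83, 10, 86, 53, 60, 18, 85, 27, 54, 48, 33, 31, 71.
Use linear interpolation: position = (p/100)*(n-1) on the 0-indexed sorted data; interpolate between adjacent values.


Sorted: 10, 10, 11, 18, 27, 28, 31, 33, 39, 48, 53, 54, 60, 61, 62, 71, 83, 85, 86
n = 19
Index = 75/100 * 18 = 13.5000
Lower = data[13] = 61, Upper = data[14] = 62
P75 = 61 + 0.5000*(1) = 61.5000

P75 = 61.5000


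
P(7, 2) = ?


P(7,2) = 7!/5!
= 5040/120
= 42

P(7,2) = 42


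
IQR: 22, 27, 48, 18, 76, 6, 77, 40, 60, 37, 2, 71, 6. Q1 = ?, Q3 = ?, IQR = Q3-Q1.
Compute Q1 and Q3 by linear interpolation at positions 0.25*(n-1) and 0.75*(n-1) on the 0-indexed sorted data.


Sorted: 2, 6, 6, 18, 22, 27, 37, 40, 48, 60, 71, 76, 77
Q1 (25th %ile) = 18.0000
Q3 (75th %ile) = 60.0000
IQR = 60.0000 - 18.0000 = 42.0000

IQR = 42.0000


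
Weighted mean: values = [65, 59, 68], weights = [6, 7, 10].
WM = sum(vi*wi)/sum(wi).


Numerator = 65*6 + 59*7 + 68*10 = 1483
Denominator = 6 + 7 + 10 = 23
WM = 1483/23 = 64.4783

WM = 64.4783


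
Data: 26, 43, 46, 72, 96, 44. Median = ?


Sorted: 26, 43, 44, 46, 72, 96
n = 6 (even)
Middle values: 44 and 46
Median = (44+46)/2 = 45.0000

Median = 45.0000


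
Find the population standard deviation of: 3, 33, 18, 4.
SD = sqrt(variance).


Mean = 14.5000
Variance = 149.2500
SD = sqrt(149.2500) = 12.2168

SD = 12.2168


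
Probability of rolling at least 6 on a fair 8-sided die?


Favorable outcomes (roll ≥ 6): 3
Total outcomes = 8
P = 3/8 = 0.3750

P = 0.3750


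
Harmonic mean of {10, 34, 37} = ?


Sum of reciprocals = 1/10 + 1/34 + 1/37 = 0.156439
HM = 3/0.156439 = 19.1768

HM = 19.1768


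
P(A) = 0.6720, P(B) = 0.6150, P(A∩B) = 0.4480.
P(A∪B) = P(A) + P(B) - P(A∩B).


P(A∪B) = 0.6720 + 0.6150 - 0.4480
= 1.2870 - 0.4480
= 0.8390

P(A∪B) = 0.8390


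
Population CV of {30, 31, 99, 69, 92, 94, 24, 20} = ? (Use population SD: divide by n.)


Mean = 57.3750
SD = 32.3340
CV = (32.3340/57.3750)*100 = 56.3555%

CV = 56.3555%


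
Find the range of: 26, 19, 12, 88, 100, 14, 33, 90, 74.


Max = 100, Min = 12
Range = 100 - 12 = 88

Range = 88


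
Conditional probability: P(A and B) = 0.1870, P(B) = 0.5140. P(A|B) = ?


P(A|B) = 0.1870/0.5140 = 0.3638

P(A|B) = 0.3638


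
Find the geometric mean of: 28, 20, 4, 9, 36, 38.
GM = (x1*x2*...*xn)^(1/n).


Product = 28 × 20 × 4 × 9 × 36 × 38 = 27578880
GM = 27578880^(1/6) = 17.3819

GM = 17.3819


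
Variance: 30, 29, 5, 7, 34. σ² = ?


Mean = 21.0000
Squared deviations: 81.0000, 64.0000, 256.0000, 196.0000, 169.0000
Sum = 766.0000
Variance = 766.0000/5 = 153.2000

Variance = 153.2000


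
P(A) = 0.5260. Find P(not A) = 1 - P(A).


P(not A) = 1 - 0.5260 = 0.4740

P(not A) = 0.4740


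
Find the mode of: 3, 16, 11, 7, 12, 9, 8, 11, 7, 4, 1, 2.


Frequencies: 1:1, 2:1, 3:1, 4:1, 7:2, 8:1, 9:1, 11:2, 12:1, 16:1
Max frequency = 2
Mode = 7, 11

Mode = 7, 11


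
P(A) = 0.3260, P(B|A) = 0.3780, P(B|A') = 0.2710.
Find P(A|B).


P(B) = P(B|A)*P(A) + P(B|A')*P(A')
= 0.3780*0.3260 + 0.2710*0.6740
= 0.123228 + 0.182654 = 0.305882
P(A|B) = 0.123228/0.305882 = 0.4029

P(A|B) = 0.4029


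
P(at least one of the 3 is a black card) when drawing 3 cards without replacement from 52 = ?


P(at least one) = 1 - P(none)
P(none) = (26/52) × (25/51) × (24/50) = 0.117647
P(at least one) = 1 - 0.117647 = 0.8824

P = 0.8824


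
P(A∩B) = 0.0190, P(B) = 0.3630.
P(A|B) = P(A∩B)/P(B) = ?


P(A|B) = 0.0190/0.3630 = 0.0523

P(A|B) = 0.0523


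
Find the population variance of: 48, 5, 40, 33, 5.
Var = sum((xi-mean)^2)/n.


Mean = 26.2000
Squared deviations: 475.2400, 449.4400, 190.4400, 46.2400, 449.4400
Sum = 1610.8000
Variance = 1610.8000/5 = 322.1600

Variance = 322.1600


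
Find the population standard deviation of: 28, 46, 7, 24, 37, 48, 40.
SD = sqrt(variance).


Mean = 32.8571
Variance = 177.2653
SD = sqrt(177.2653) = 13.3141

SD = 13.3141


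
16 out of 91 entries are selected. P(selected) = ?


P = 16/91 = 0.1758

P = 0.1758


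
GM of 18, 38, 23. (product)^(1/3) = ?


Product = 18 × 38 × 23 = 15732
GM = 15732^(1/3) = 25.0569

GM = 25.0569


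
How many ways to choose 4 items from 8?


C(8,4) = 8!/(4! × 4!)
= 40320/(24 × 24)
= 70

C(8,4) = 70


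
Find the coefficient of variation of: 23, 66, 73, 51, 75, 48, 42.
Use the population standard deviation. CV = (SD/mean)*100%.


Mean = 54.0000
SD = 17.3040
CV = (17.3040/54.0000)*100 = 32.0445%

CV = 32.0445%


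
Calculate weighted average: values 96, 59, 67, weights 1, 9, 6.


Numerator = 96*1 + 59*9 + 67*6 = 1029
Denominator = 1 + 9 + 6 = 16
WM = 1029/16 = 64.3125

WM = 64.3125


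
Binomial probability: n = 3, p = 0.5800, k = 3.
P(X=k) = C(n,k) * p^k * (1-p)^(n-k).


C(3,3) = 1
p^3 = 0.195112
(1-p)^0 = 1.000000
P = 1 * 0.195112 * 1.000000 = 0.1951

P(X=3) = 0.1951


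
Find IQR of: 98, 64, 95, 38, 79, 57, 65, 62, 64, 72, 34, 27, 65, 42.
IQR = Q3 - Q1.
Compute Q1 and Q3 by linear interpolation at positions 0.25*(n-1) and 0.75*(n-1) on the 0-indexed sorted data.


Sorted: 27, 34, 38, 42, 57, 62, 64, 64, 65, 65, 72, 79, 95, 98
Q1 (25th %ile) = 45.7500
Q3 (75th %ile) = 70.2500
IQR = 70.2500 - 45.7500 = 24.5000

IQR = 24.5000


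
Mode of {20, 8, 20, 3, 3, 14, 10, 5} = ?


Frequencies: 3:2, 5:1, 8:1, 10:1, 14:1, 20:2
Max frequency = 2
Mode = 3, 20

Mode = 3, 20


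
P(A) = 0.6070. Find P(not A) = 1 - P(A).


P(not A) = 1 - 0.6070 = 0.3930

P(not A) = 0.3930


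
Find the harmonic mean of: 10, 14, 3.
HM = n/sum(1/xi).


Sum of reciprocals = 1/10 + 1/14 + 1/3 = 0.504762
HM = 3/0.504762 = 5.9434

HM = 5.9434


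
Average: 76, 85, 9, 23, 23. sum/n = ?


Sum = 76 + 85 + 9 + 23 + 23 = 216
n = 5
Mean = 216/5 = 43.2000

Mean = 43.2000


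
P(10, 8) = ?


P(10,8) = 10!/2!
= 3628800/2
= 1814400

P(10,8) = 1814400


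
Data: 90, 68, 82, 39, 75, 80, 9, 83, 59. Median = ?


Sorted: 9, 39, 59, 68, 75, 80, 82, 83, 90
n = 9 (odd)
Middle value = 75

Median = 75


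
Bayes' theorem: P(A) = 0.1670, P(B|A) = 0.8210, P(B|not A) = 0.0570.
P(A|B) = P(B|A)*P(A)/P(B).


P(B) = P(B|A)*P(A) + P(B|A')*P(A')
= 0.8210*0.1670 + 0.0570*0.8330
= 0.137107 + 0.047481 = 0.184588
P(A|B) = 0.137107/0.184588 = 0.7428

P(A|B) = 0.7428


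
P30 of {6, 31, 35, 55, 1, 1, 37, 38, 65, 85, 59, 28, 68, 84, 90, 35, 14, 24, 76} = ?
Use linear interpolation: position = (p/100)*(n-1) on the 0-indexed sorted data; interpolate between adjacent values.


Sorted: 1, 1, 6, 14, 24, 28, 31, 35, 35, 37, 38, 55, 59, 65, 68, 76, 84, 85, 90
n = 19
Index = 30/100 * 18 = 5.4000
Lower = data[5] = 28, Upper = data[6] = 31
P30 = 28 + 0.4000*(3) = 29.2000

P30 = 29.2000


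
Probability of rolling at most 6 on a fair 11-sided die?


Favorable outcomes (roll ≤ 6): 6
Total outcomes = 11
P = 6/11 = 0.5455

P = 0.5455


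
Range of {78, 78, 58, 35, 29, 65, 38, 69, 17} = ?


Max = 78, Min = 17
Range = 78 - 17 = 61

Range = 61


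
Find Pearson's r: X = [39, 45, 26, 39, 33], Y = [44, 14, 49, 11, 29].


Mean X = 36.4000, Mean Y = 29.4000
SD X = 6.437391, SD Y = 15.317963
Cov = -68.960000
r = -68.960000/(6.437391*15.317963) = -0.6993

r = -0.6993


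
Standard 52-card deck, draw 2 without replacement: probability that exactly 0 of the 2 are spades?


Hypergeometric: P(X=0) = C(13,0)·C(39,2) / C(52,2)
= 1 × 741 / 1326
= 741/1326 = 0.5588

P = 0.5588


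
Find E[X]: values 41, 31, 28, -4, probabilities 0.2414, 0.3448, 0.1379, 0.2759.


E[X] = 41*0.2414 + 31*0.3448 + 28*0.1379 - 4*0.2759
= 9.8974 + 10.6888 + 3.8612 - 1.1036
= 23.3438

E[X] = 23.3438


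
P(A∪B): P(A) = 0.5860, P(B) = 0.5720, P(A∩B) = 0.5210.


P(A∪B) = 0.5860 + 0.5720 - 0.5210
= 1.1580 - 0.5210
= 0.6370

P(A∪B) = 0.6370


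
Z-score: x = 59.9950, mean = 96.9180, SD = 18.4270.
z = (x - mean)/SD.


z = (59.9950 - 96.9180)/18.4270
= -36.9230/18.4270
= -2.0037

z = -2.0037


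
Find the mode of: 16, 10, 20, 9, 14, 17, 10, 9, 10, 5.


Frequencies: 5:1, 9:2, 10:3, 14:1, 16:1, 17:1, 20:1
Max frequency = 3
Mode = 10

Mode = 10


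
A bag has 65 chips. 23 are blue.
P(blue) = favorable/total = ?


P = 23/65 = 0.3538

P = 0.3538


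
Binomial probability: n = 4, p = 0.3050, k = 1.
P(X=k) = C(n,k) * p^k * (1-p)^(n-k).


C(4,1) = 4
p^1 = 0.305000
(1-p)^3 = 0.335702
P = 4 * 0.305000 * 0.335702 = 0.4096

P(X=1) = 0.4096


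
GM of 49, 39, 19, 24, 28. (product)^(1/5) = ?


Product = 49 × 39 × 19 × 24 × 28 = 24399648
GM = 24399648^(1/5) = 30.0246

GM = 30.0246


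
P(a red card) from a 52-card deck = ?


26 red cards in 52 cards
P = 26/52 = 0.5000

P = 0.5000


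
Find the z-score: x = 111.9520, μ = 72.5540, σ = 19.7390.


z = (111.9520 - 72.5540)/19.7390
= 39.3980/19.7390
= 1.9959

z = 1.9959


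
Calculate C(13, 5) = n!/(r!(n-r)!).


C(13,5) = 13!/(5! × 8!)
= 6227020800/(120 × 40320)
= 1287

C(13,5) = 1287


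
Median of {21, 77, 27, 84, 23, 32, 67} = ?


Sorted: 21, 23, 27, 32, 67, 77, 84
n = 7 (odd)
Middle value = 32

Median = 32


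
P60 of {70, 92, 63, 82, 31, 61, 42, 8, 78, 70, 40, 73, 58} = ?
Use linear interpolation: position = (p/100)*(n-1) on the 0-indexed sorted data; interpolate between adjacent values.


Sorted: 8, 31, 40, 42, 58, 61, 63, 70, 70, 73, 78, 82, 92
n = 13
Index = 60/100 * 12 = 7.2000
Lower = data[7] = 70, Upper = data[8] = 70
P60 = 70 + 0.2000*(0) = 70.0000

P60 = 70.0000


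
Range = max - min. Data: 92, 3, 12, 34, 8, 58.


Max = 92, Min = 3
Range = 92 - 3 = 89

Range = 89


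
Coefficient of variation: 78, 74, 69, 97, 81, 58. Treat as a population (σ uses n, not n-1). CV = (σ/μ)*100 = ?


Mean = 76.1667
SD = 11.8802
CV = (11.8802/76.1667)*100 = 15.5976%

CV = 15.5976%


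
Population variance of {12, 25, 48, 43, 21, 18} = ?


Mean = 27.8333
Squared deviations: 250.6944, 8.0278, 406.6944, 230.0278, 46.6944, 96.6944
Sum = 1038.8333
Variance = 1038.8333/6 = 173.1389

Variance = 173.1389


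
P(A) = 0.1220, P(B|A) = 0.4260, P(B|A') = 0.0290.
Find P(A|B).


P(B) = P(B|A)*P(A) + P(B|A')*P(A')
= 0.4260*0.1220 + 0.0290*0.8780
= 0.051972 + 0.025462 = 0.077434
P(A|B) = 0.051972/0.077434 = 0.6712

P(A|B) = 0.6712


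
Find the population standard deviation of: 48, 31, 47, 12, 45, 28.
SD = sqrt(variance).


Mean = 35.1667
Variance = 167.8056
SD = sqrt(167.8056) = 12.9540

SD = 12.9540


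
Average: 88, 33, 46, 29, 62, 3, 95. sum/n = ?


Sum = 88 + 33 + 46 + 29 + 62 + 3 + 95 = 356
n = 7
Mean = 356/7 = 50.8571

Mean = 50.8571


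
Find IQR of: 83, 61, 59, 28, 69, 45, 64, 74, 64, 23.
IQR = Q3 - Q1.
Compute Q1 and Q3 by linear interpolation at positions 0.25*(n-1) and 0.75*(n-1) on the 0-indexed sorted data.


Sorted: 23, 28, 45, 59, 61, 64, 64, 69, 74, 83
Q1 (25th %ile) = 48.5000
Q3 (75th %ile) = 67.7500
IQR = 67.7500 - 48.5000 = 19.2500

IQR = 19.2500


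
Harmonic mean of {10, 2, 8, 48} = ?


Sum of reciprocals = 1/10 + 1/2 + 1/8 + 1/48 = 0.745833
HM = 4/0.745833 = 5.3631

HM = 5.3631


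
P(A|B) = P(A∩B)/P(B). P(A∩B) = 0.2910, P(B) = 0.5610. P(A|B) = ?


P(A|B) = 0.2910/0.5610 = 0.5187

P(A|B) = 0.5187


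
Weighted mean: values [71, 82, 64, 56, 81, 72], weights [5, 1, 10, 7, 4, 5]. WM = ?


Numerator = 71*5 + 82*1 + 64*10 + 56*7 + 81*4 + 72*5 = 2153
Denominator = 5 + 1 + 10 + 7 + 4 + 5 = 32
WM = 2153/32 = 67.2812

WM = 67.2812


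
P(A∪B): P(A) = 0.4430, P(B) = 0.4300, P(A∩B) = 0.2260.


P(A∪B) = 0.4430 + 0.4300 - 0.2260
= 0.8730 - 0.2260
= 0.6470

P(A∪B) = 0.6470


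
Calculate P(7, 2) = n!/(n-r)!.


P(7,2) = 7!/5!
= 5040/120
= 42

P(7,2) = 42


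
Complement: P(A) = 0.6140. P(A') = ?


P(not A) = 1 - 0.6140 = 0.3860

P(not A) = 0.3860


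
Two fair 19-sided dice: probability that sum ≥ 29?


Total outcomes = 19×19 = 361
Favorable (sum ≥ 29): 55
P = 55/361 = 0.1524

P = 0.1524


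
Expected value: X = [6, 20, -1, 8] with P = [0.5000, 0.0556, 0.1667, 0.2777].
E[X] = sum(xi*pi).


E[X] = 6*0.5000 + 20*0.0556 - 1*0.1667 + 8*0.2777
= 3.0000 + 1.1120 - 0.1667 + 2.2216
= 6.1669

E[X] = 6.1669


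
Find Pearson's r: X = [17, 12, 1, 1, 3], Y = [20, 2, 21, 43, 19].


Mean X = 6.8000, Mean Y = 21.0000
SD X = 6.523803, SD Y = 13.038405
Cov = -45.800000
r = -45.800000/(6.523803*13.038405) = -0.5384

r = -0.5384


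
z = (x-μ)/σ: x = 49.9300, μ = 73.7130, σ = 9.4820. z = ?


z = (49.9300 - 73.7130)/9.4820
= -23.7830/9.4820
= -2.5082

z = -2.5082


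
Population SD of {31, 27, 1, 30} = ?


Mean = 22.2500
Variance = 152.6875
SD = sqrt(152.6875) = 12.3567

SD = 12.3567


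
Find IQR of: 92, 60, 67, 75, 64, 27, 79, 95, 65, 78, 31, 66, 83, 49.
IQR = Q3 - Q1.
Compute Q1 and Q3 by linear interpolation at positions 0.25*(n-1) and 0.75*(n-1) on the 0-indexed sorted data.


Sorted: 27, 31, 49, 60, 64, 65, 66, 67, 75, 78, 79, 83, 92, 95
Q1 (25th %ile) = 61.0000
Q3 (75th %ile) = 78.7500
IQR = 78.7500 - 61.0000 = 17.7500

IQR = 17.7500


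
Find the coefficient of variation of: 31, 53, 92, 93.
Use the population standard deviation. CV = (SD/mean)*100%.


Mean = 67.2500
SD = 26.4232
CV = (26.4232/67.2500)*100 = 39.2911%

CV = 39.2911%


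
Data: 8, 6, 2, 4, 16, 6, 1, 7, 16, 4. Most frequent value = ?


Frequencies: 1:1, 2:1, 4:2, 6:2, 7:1, 8:1, 16:2
Max frequency = 2
Mode = 4, 6, 16

Mode = 4, 6, 16


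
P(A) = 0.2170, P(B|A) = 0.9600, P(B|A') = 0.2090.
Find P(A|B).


P(B) = P(B|A)*P(A) + P(B|A')*P(A')
= 0.9600*0.2170 + 0.2090*0.7830
= 0.208320 + 0.163647 = 0.371967
P(A|B) = 0.208320/0.371967 = 0.5600

P(A|B) = 0.5600


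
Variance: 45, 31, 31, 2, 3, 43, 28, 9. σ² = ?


Mean = 24.0000
Squared deviations: 441.0000, 49.0000, 49.0000, 484.0000, 441.0000, 361.0000, 16.0000, 225.0000
Sum = 2066.0000
Variance = 2066.0000/8 = 258.2500

Variance = 258.2500


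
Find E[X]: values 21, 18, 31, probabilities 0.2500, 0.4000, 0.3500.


E[X] = 21*0.2500 + 18*0.4000 + 31*0.3500
= 5.2500 + 7.2000 + 10.8500
= 23.3000

E[X] = 23.3000


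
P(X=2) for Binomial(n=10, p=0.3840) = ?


C(10,2) = 45
p^2 = 0.147456
(1-p)^8 = 0.020732
P = 45 * 0.147456 * 0.020732 = 0.1376

P(X=2) = 0.1376


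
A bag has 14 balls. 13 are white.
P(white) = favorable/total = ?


P = 13/14 = 0.9286

P = 0.9286


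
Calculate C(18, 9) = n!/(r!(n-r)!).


C(18,9) = 18!/(9! × 9!)
= 6402373705728000/(362880 × 362880)
= 48620

C(18,9) = 48620


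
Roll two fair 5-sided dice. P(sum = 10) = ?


Total outcomes = 5×5 = 25
Favorable (sum = 10): 1
P = 1/25 = 0.0400

P = 0.0400


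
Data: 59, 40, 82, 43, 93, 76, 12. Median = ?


Sorted: 12, 40, 43, 59, 76, 82, 93
n = 7 (odd)
Middle value = 59

Median = 59


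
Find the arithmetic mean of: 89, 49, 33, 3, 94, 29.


Sum = 89 + 49 + 33 + 3 + 94 + 29 = 297
n = 6
Mean = 297/6 = 49.5000

Mean = 49.5000


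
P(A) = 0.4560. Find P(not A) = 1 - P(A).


P(not A) = 1 - 0.4560 = 0.5440

P(not A) = 0.5440


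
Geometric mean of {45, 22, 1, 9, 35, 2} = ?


Product = 45 × 22 × 1 × 9 × 35 × 2 = 623700
GM = 623700^(1/6) = 9.2433

GM = 9.2433


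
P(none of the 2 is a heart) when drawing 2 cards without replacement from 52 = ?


P(no hearts) = (39/52) × (38/51)
= 0.5588

P = 0.5588


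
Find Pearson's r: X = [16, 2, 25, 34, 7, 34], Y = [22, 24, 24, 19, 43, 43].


Mean X = 19.6667, Mean Y = 29.1667
SD X = 12.418624, SD Y = 9.923317
Cov = -5.444444
r = -5.444444/(12.418624*9.923317) = -0.0442

r = -0.0442


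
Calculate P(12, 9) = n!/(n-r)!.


P(12,9) = 12!/3!
= 479001600/6
= 79833600

P(12,9) = 79833600


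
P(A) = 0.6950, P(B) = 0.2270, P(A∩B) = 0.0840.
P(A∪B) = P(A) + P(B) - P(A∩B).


P(A∪B) = 0.6950 + 0.2270 - 0.0840
= 0.9220 - 0.0840
= 0.8380

P(A∪B) = 0.8380


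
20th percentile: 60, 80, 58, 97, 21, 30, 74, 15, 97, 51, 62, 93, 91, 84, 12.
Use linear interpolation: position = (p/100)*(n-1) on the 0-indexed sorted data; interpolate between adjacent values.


Sorted: 12, 15, 21, 30, 51, 58, 60, 62, 74, 80, 84, 91, 93, 97, 97
n = 15
Index = 20/100 * 14 = 2.8000
Lower = data[2] = 21, Upper = data[3] = 30
P20 = 21 + 0.8000*(9) = 28.2000

P20 = 28.2000


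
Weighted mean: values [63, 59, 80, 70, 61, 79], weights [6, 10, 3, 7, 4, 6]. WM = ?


Numerator = 63*6 + 59*10 + 80*3 + 70*7 + 61*4 + 79*6 = 2416
Denominator = 6 + 10 + 3 + 7 + 4 + 6 = 36
WM = 2416/36 = 67.1111

WM = 67.1111


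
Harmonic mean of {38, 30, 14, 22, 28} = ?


Sum of reciprocals = 1/38 + 1/30 + 1/14 + 1/22 + 1/28 = 0.212247
HM = 5/0.212247 = 23.5575

HM = 23.5575


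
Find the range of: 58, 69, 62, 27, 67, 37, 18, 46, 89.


Max = 89, Min = 18
Range = 89 - 18 = 71

Range = 71


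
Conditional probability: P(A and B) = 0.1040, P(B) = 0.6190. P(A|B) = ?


P(A|B) = 0.1040/0.6190 = 0.1680

P(A|B) = 0.1680


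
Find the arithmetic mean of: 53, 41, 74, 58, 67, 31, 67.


Sum = 53 + 41 + 74 + 58 + 67 + 31 + 67 = 391
n = 7
Mean = 391/7 = 55.8571

Mean = 55.8571


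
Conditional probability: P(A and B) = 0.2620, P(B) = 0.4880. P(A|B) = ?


P(A|B) = 0.2620/0.4880 = 0.5369

P(A|B) = 0.5369


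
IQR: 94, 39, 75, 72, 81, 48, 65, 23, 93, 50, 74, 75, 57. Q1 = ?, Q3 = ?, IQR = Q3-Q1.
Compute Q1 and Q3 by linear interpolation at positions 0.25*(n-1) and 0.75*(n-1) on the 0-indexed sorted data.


Sorted: 23, 39, 48, 50, 57, 65, 72, 74, 75, 75, 81, 93, 94
Q1 (25th %ile) = 50.0000
Q3 (75th %ile) = 75.0000
IQR = 75.0000 - 50.0000 = 25.0000

IQR = 25.0000


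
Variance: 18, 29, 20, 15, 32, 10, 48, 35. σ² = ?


Mean = 25.8750
Squared deviations: 62.0156, 9.7656, 34.5156, 118.2656, 37.5156, 252.0156, 489.5156, 83.2656
Sum = 1086.8750
Variance = 1086.8750/8 = 135.8594

Variance = 135.8594


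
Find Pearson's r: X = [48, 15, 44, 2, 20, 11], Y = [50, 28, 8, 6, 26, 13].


Mean X = 23.3333, Mean Y = 21.8333
SD X = 16.947632, SD Y = 15.104267
Cov = 131.722222
r = 131.722222/(16.947632*15.104267) = 0.5146

r = 0.5146


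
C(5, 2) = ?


C(5,2) = 5!/(2! × 3!)
= 120/(2 × 6)
= 10

C(5,2) = 10


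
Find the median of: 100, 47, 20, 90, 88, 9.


Sorted: 9, 20, 47, 88, 90, 100
n = 6 (even)
Middle values: 47 and 88
Median = (47+88)/2 = 67.5000

Median = 67.5000


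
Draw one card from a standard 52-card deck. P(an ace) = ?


4 aces in 52 cards
P = 4/52 = 0.0769

P = 0.0769


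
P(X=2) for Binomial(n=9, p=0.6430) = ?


C(9,2) = 36
p^2 = 0.413449
(1-p)^7 = 0.000739
P = 36 * 0.413449 * 0.000739 = 0.0110

P(X=2) = 0.0110


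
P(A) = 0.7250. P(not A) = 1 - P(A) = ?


P(not A) = 1 - 0.7250 = 0.2750

P(not A) = 0.2750


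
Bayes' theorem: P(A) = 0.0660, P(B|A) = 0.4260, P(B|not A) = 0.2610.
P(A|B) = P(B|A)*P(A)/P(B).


P(B) = P(B|A)*P(A) + P(B|A')*P(A')
= 0.4260*0.0660 + 0.2610*0.9340
= 0.028116 + 0.243774 = 0.271890
P(A|B) = 0.028116/0.271890 = 0.1034

P(A|B) = 0.1034


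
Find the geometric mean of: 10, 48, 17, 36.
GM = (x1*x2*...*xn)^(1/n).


Product = 10 × 48 × 17 × 36 = 293760
GM = 293760^(1/4) = 23.2808

GM = 23.2808


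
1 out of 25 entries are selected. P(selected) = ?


P = 1/25 = 0.0400

P = 0.0400


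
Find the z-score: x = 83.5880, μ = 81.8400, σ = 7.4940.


z = (83.5880 - 81.8400)/7.4940
= 1.7480/7.4940
= 0.2333

z = 0.2333


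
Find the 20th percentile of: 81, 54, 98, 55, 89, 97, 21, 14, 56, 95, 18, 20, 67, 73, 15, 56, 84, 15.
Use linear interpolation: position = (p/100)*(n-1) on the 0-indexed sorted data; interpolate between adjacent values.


Sorted: 14, 15, 15, 18, 20, 21, 54, 55, 56, 56, 67, 73, 81, 84, 89, 95, 97, 98
n = 18
Index = 20/100 * 17 = 3.4000
Lower = data[3] = 18, Upper = data[4] = 20
P20 = 18 + 0.4000*(2) = 18.8000

P20 = 18.8000


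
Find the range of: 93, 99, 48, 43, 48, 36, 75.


Max = 99, Min = 36
Range = 99 - 36 = 63

Range = 63


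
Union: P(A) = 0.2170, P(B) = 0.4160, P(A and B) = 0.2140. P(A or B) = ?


P(A∪B) = 0.2170 + 0.4160 - 0.2140
= 0.6330 - 0.2140
= 0.4190

P(A∪B) = 0.4190


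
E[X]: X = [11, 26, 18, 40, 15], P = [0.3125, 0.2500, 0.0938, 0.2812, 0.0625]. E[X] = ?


E[X] = 11*0.3125 + 26*0.2500 + 18*0.0938 + 40*0.2812 + 15*0.0625
= 3.4375 + 6.5000 + 1.6884 + 11.2480 + 0.9375
= 23.8114

E[X] = 23.8114


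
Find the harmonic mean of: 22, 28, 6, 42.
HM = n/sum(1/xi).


Sum of reciprocals = 1/22 + 1/28 + 1/6 + 1/42 = 0.271645
HM = 4/0.271645 = 14.7251

HM = 14.7251


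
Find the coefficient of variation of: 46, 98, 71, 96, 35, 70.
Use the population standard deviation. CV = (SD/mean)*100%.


Mean = 69.3333
SD = 23.3071
CV = (23.3071/69.3333)*100 = 33.6161%

CV = 33.6161%


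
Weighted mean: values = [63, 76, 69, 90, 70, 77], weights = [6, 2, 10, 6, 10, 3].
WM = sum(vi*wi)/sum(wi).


Numerator = 63*6 + 76*2 + 69*10 + 90*6 + 70*10 + 77*3 = 2691
Denominator = 6 + 2 + 10 + 6 + 10 + 3 = 37
WM = 2691/37 = 72.7297

WM = 72.7297


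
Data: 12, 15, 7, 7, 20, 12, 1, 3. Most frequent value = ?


Frequencies: 1:1, 3:1, 7:2, 12:2, 15:1, 20:1
Max frequency = 2
Mode = 7, 12

Mode = 7, 12


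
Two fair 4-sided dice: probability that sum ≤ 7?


Total outcomes = 4×4 = 16
Favorable (sum ≤ 7): 15
P = 15/16 = 0.9375

P = 0.9375


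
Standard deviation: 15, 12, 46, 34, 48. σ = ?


Mean = 31.0000
Variance = 228.0000
SD = sqrt(228.0000) = 15.0997

SD = 15.0997


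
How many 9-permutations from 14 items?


P(14,9) = 14!/5!
= 87178291200/120
= 726485760

P(14,9) = 726485760


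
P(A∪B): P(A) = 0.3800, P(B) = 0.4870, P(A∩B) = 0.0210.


P(A∪B) = 0.3800 + 0.4870 - 0.0210
= 0.8670 - 0.0210
= 0.8460

P(A∪B) = 0.8460


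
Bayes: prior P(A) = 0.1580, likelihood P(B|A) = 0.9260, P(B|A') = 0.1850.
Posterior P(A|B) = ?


P(B) = P(B|A)*P(A) + P(B|A')*P(A')
= 0.9260*0.1580 + 0.1850*0.8420
= 0.146308 + 0.155770 = 0.302078
P(A|B) = 0.146308/0.302078 = 0.4843

P(A|B) = 0.4843


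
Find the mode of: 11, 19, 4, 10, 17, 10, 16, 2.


Frequencies: 2:1, 4:1, 10:2, 11:1, 16:1, 17:1, 19:1
Max frequency = 2
Mode = 10

Mode = 10


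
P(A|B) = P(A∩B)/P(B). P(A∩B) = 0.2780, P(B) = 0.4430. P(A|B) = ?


P(A|B) = 0.2780/0.4430 = 0.6275

P(A|B) = 0.6275


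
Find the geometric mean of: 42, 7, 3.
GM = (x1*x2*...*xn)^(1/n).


Product = 42 × 7 × 3 = 882
GM = 882^(1/3) = 9.5901

GM = 9.5901


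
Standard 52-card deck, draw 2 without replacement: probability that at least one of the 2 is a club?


P(at least one) = 1 - P(none)
P(none) = (39/52) × (38/51) = 0.558824
P(at least one) = 1 - 0.558824 = 0.4412

P = 0.4412


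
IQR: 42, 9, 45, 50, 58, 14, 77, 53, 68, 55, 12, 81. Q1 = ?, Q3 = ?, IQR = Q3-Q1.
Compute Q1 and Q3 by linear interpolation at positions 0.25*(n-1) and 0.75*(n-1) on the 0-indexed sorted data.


Sorted: 9, 12, 14, 42, 45, 50, 53, 55, 58, 68, 77, 81
Q1 (25th %ile) = 35.0000
Q3 (75th %ile) = 60.5000
IQR = 60.5000 - 35.0000 = 25.5000

IQR = 25.5000
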